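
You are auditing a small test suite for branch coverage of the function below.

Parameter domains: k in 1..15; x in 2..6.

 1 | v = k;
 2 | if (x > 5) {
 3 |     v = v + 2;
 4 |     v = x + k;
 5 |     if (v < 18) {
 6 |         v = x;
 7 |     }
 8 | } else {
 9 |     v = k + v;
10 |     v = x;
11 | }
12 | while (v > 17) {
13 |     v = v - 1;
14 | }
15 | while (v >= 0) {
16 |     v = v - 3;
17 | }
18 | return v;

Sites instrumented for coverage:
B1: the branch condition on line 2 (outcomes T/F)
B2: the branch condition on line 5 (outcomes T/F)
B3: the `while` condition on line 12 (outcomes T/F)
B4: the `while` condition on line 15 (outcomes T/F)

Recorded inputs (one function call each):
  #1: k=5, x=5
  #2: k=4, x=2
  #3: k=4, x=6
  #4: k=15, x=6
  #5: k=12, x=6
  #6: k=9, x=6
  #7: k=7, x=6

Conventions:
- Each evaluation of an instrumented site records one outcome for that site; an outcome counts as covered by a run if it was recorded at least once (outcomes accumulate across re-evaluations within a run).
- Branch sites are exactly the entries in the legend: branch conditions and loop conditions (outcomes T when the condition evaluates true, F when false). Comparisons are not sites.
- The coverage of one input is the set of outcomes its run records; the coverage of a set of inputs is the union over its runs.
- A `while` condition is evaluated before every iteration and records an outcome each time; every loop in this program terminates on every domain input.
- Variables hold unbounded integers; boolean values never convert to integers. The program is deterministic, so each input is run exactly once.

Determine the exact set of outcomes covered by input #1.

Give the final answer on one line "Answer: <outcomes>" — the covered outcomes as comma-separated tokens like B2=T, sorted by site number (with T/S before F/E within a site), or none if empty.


Simulating input #1 (k=5, x=5) step by step:
  B1->F, B3->F, B4->T, B4->T, B4->F
collecting distinct outcomes: B1=F, B3=F, B4=T, B4=F
Answer: B1=F, B3=F, B4=T, B4=F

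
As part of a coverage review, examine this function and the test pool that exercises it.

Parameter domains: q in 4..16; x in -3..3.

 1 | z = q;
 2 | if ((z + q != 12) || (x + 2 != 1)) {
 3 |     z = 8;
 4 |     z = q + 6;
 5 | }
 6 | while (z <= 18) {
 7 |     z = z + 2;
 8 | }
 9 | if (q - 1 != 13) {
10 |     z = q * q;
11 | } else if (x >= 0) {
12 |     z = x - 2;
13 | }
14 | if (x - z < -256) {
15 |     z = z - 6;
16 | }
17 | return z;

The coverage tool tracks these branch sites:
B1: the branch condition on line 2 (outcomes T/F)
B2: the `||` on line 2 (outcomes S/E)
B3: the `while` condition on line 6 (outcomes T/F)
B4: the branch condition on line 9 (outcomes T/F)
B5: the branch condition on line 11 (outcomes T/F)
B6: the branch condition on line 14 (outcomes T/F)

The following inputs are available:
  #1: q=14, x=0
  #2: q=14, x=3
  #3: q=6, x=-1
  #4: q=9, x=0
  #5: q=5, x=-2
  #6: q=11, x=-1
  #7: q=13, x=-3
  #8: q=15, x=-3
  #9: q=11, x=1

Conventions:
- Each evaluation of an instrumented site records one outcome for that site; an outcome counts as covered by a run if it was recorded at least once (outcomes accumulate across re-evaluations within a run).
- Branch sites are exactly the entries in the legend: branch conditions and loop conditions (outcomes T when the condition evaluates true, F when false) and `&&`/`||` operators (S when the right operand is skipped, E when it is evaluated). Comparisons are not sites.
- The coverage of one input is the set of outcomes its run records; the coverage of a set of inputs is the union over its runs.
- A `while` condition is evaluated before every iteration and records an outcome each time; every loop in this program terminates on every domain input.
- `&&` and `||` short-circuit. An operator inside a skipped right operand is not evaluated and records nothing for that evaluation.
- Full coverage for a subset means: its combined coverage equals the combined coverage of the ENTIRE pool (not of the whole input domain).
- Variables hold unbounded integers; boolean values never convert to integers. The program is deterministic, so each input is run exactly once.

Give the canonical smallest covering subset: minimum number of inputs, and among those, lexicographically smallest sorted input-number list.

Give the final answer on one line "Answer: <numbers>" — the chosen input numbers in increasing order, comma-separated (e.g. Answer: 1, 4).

run #1 (q=14, x=0) runs B2->S, B1->T, B3->F, B4->F, B5->T, B6->F; records B1=T, B2=S, B3=F, B4=F, B5=T, B6=F
run #2 (q=14, x=3) runs B2->S, B1->T, B3->F, B4->F, B5->T, B6->F; records B1=T, B2=S, B3=F, B4=F, B5=T, B6=F
run #3 (q=6, x=-1) runs B2->E, B1->F, B3->T, B3->T, B3->T, B3->T, B3->T, B3->T, B3->T, B3->F, B4->T, B6->F; records B1=F, B2=E, B3=T, B3=F, B4=T, B6=F
run #4 (q=9, x=0) runs B2->S, B1->T, B3->T, B3->T, B3->F, B4->T, B6->F; records B1=T, B2=S, B3=T, B3=F, B4=T, B6=F
run #5 (q=5, x=-2) runs B2->S, B1->T, B3->T, B3->T, B3->T, B3->T, B3->F, B4->T, B6->F; records B1=T, B2=S, B3=T, B3=F, B4=T, B6=F
run #6 (q=11, x=-1) runs B2->S, B1->T, B3->T, B3->F, B4->T, B6->F; records B1=T, B2=S, B3=T, B3=F, B4=T, B6=F
run #7 (q=13, x=-3) runs B2->S, B1->T, B3->F, B4->T, B6->F; records B1=T, B2=S, B3=F, B4=T, B6=F
run #8 (q=15, x=-3) runs B2->S, B1->T, B3->F, B4->T, B6->F; records B1=T, B2=S, B3=F, B4=T, B6=F
run #9 (q=11, x=1) runs B2->S, B1->T, B3->T, B3->F, B4->T, B6->F; records B1=T, B2=S, B3=T, B3=F, B4=T, B6=F
together the pool reaches 10 outcomes: B1=T, B1=F, B2=S, B2=E, B3=T, B3=F, B4=T, B4=F, B5=T, B6=F
every size-1 subset falls short of the 10 outcomes (best: 6/10)
the canonical winner is {1, 3}: size 2, full 10-outcome coverage, earliest index list among size-2 covers

Answer: 1, 3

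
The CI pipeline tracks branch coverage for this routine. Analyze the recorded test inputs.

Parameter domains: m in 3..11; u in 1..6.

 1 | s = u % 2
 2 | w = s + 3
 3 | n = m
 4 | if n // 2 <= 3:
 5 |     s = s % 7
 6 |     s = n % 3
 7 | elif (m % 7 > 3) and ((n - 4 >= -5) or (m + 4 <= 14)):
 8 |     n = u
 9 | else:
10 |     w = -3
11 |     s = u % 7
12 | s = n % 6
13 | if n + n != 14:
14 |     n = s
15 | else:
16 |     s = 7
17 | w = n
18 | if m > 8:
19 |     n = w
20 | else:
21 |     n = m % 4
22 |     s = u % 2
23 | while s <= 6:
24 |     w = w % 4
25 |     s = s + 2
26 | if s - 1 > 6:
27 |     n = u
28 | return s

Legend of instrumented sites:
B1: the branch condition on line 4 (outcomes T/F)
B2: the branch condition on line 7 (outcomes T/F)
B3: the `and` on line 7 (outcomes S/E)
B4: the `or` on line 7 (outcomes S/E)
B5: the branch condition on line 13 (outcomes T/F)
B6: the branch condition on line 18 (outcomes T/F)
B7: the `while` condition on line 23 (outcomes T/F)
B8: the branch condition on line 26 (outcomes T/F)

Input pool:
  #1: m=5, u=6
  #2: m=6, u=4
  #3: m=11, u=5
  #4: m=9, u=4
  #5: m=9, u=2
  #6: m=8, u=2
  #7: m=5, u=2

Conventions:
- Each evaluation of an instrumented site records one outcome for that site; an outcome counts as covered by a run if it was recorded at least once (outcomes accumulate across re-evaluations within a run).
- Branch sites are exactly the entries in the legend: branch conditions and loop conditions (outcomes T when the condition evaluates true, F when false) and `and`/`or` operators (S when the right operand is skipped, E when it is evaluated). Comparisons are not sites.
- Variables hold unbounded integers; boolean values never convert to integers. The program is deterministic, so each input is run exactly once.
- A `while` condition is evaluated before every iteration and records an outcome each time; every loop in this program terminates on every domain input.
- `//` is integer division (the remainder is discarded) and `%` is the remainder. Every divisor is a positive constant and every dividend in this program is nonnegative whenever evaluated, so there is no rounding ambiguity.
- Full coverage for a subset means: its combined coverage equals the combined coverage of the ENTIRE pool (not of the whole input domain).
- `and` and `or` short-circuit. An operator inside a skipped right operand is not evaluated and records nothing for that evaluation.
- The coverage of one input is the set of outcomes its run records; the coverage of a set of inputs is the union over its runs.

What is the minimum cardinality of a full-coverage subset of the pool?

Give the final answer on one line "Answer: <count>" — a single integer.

input #1, m=5, u=6: outcomes B1=T, B5=T, B6=F, B7=T, B7=F, B8=T
input #2, m=6, u=4: outcomes B1=T, B5=T, B6=F, B7=T, B7=F, B8=T
input #3, m=11, u=5: outcomes B1=F, B2=T, B3=E, B4=S, B5=T, B6=T, B7=T, B7=F, B8=F
input #4, m=9, u=4: outcomes B1=F, B2=F, B3=S, B5=T, B6=T, B7=T, B7=F, B8=F
input #5, m=9, u=2: outcomes B1=F, B2=F, B3=S, B5=T, B6=T, B7=T, B7=F, B8=F
input #6, m=8, u=2: outcomes B1=F, B2=F, B3=S, B5=T, B6=F, B7=T, B7=F, B8=T
input #7, m=5, u=2: outcomes B1=T, B5=T, B6=F, B7=T, B7=F, B8=T
union over all inputs: B1=T, B1=F, B2=T, B2=F, B3=S, B3=E, B4=S, B5=T, B6=T, B6=F, B7=T, B7=F, B8=T, B8=F (14 outcomes)
no size-1 subset reaches all 14 outcomes (best union: 9/14)
no size-2 subset reaches all 14 outcomes (best union: 13/14)
the canonical winner is {1, 3, 4}: size 3, full 14-outcome coverage, earliest index list among size-3 covers

Answer: 3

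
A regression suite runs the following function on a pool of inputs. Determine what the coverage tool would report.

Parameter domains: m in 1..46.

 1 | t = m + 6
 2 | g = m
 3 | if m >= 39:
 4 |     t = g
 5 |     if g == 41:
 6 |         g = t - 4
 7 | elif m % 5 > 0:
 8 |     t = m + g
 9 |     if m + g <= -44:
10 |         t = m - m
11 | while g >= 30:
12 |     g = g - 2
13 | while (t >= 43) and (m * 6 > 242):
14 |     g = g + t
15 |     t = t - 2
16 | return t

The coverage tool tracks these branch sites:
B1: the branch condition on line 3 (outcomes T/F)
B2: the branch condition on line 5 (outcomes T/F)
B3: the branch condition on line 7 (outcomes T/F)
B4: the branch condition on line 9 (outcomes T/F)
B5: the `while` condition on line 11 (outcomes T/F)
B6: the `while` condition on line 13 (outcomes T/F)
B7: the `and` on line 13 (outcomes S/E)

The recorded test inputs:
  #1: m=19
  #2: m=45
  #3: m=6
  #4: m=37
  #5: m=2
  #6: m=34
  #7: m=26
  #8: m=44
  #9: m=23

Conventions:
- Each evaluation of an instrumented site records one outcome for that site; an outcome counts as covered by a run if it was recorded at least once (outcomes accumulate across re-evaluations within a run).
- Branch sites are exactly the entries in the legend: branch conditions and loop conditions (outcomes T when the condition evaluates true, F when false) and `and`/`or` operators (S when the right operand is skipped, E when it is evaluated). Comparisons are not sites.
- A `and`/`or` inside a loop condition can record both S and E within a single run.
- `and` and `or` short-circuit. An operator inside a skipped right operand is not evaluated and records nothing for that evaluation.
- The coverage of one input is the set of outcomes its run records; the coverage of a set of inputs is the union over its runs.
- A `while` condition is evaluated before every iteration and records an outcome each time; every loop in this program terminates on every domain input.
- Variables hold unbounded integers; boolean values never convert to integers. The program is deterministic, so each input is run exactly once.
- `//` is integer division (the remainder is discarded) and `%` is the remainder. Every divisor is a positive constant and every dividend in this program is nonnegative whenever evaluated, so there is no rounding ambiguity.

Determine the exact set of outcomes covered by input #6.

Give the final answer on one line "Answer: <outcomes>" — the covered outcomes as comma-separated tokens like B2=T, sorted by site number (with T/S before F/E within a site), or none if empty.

Tracing the run of input #6 (m=34):
  B1->F, B3->T, B4->F, B5->T, B5->T, B5->T, B5->F, B7->E, B6->F
as a set, this run covers: B1=F, B3=T, B4=F, B5=T, B5=F, B6=F, B7=E

Answer: B1=F, B3=T, B4=F, B5=T, B5=F, B6=F, B7=E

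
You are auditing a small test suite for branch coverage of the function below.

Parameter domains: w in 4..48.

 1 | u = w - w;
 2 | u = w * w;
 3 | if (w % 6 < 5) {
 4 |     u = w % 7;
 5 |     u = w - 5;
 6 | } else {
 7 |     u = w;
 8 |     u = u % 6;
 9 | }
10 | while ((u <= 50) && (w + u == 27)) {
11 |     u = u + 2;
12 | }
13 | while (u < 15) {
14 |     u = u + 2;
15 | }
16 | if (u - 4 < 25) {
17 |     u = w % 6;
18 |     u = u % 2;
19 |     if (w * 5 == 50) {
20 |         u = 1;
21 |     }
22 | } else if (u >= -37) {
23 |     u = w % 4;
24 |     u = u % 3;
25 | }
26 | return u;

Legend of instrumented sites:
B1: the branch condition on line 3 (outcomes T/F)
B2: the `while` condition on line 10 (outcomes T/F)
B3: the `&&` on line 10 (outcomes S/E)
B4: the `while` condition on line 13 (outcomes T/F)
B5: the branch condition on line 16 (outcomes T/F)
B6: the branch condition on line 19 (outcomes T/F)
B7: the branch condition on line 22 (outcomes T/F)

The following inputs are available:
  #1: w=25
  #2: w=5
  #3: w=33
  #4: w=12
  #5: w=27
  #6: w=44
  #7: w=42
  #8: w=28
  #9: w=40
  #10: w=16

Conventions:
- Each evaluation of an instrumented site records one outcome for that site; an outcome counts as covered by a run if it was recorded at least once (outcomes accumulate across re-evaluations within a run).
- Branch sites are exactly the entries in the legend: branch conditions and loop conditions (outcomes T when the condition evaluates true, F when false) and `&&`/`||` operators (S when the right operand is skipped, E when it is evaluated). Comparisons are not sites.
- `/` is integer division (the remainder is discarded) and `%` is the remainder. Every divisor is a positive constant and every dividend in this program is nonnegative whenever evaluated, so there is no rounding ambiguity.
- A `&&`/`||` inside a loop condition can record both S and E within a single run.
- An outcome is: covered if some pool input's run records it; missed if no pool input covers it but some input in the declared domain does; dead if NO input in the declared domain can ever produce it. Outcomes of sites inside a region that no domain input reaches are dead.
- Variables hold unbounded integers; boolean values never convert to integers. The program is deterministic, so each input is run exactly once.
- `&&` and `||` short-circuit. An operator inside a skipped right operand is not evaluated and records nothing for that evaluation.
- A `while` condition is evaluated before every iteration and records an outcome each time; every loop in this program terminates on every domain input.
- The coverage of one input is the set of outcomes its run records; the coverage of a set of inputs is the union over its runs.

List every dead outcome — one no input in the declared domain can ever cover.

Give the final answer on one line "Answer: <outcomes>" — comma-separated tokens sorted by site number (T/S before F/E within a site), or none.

exhaustive pass over the 45-input domain:
  B3=S: no domain input ever produces it -> dead
  B7=F: no domain input ever produces it -> dead
  reachable outcomes have witnesses, e.g. B1=T (e.g. w=4), B1=F (e.g. w=5), B2=T (e.g. w=16), B2=F (e.g. w=4)

Answer: B3=S, B7=F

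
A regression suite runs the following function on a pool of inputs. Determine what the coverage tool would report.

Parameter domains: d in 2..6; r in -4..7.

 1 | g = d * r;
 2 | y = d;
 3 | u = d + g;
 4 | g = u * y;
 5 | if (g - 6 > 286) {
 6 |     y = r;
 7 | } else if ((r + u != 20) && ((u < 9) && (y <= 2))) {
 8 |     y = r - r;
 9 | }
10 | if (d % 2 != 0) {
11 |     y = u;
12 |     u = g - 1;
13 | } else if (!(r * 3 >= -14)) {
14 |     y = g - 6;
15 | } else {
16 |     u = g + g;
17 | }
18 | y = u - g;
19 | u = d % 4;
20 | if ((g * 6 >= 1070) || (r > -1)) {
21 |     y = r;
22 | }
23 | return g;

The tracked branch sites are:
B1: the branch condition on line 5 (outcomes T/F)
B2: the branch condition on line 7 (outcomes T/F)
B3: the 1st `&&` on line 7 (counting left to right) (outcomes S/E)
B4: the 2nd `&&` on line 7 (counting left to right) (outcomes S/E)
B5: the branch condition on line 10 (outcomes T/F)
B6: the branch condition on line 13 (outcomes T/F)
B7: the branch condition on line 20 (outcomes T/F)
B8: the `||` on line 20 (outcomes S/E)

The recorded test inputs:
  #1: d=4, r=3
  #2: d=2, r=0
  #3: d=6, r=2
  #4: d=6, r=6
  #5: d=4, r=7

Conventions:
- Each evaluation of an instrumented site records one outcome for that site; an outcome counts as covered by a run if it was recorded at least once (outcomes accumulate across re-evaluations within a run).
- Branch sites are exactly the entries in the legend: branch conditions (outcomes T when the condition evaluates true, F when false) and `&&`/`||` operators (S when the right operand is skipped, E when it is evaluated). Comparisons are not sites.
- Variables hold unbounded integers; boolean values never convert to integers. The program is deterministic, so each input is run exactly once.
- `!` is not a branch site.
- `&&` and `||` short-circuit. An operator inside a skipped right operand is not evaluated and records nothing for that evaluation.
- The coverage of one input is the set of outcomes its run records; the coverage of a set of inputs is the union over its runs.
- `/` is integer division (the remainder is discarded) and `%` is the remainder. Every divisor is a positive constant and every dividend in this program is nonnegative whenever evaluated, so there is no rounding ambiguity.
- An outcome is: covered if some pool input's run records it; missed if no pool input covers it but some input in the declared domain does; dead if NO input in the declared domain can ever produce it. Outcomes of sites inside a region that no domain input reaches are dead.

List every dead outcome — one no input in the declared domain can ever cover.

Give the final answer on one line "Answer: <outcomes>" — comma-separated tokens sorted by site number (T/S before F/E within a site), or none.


sweeping the full domain (60 inputs) for each outcome:
  B1=T: never recorded by any domain input -> dead
  B6=T: never recorded by any domain input -> dead
  reachable outcomes have witnesses, e.g. B1=F (e.g. d=2, r=-4), B2=T (e.g. d=2, r=-4), B2=F (e.g. d=2, r=4), B3=S (e.g. d=2, r=6)
Answer: B1=T, B6=T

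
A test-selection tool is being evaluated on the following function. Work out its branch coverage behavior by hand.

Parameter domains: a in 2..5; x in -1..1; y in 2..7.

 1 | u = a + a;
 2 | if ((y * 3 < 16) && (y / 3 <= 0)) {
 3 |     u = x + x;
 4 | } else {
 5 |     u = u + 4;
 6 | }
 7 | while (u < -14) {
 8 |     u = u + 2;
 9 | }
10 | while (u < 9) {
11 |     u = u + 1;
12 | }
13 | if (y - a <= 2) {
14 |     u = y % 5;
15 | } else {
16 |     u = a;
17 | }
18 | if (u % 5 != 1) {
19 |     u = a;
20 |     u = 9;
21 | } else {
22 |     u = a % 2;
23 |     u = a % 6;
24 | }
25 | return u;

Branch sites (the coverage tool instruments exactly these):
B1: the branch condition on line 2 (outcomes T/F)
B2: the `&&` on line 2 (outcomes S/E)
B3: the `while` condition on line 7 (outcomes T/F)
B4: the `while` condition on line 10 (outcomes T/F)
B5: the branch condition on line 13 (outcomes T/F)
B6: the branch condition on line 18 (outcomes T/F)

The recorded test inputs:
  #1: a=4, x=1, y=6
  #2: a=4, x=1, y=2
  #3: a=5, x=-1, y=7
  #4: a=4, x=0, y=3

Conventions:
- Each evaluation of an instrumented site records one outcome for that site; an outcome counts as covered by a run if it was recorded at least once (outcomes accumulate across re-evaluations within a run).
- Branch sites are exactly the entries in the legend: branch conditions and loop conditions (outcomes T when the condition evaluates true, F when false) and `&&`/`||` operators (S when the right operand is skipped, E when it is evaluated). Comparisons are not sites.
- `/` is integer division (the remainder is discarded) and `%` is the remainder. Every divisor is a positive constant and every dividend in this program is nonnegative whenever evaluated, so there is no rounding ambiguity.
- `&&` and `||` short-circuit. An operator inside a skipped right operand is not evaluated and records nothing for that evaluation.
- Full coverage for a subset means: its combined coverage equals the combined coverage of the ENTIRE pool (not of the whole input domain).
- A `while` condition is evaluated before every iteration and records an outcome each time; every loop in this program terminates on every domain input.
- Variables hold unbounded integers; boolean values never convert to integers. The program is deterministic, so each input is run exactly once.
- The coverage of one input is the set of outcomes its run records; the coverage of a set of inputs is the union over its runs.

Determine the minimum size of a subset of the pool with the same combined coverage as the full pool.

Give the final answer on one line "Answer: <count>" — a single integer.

run #1 (a=4, x=1, y=6) runs B2->S, B1->F, B3->F, B4->F, B5->T, B6->F; records B1=F, B2=S, B3=F, B4=F, B5=T, B6=F
run #2 (a=4, x=1, y=2) runs B2->E, B1->T, B3->F, B4->T, B4->T, B4->T, B4->T, B4->T, B4->T, B4->T, B4->F, B5->T, B6->T; records B1=T, B2=E, B3=F, B4=T, B4=F, B5=T, B6=T
run #3 (a=5, x=-1, y=7) runs B2->S, B1->F, B3->F, B4->F, B5->T, B6->T; records B1=F, B2=S, B3=F, B4=F, B5=T, B6=T
run #4 (a=4, x=0, y=3) runs B2->E, B1->F, B3->F, B4->F, B5->T, B6->T; records B1=F, B2=E, B3=F, B4=F, B5=T, B6=T
union over all inputs: B1=T, B1=F, B2=S, B2=E, B3=F, B4=T, B4=F, B5=T, B6=T, B6=F (10 outcomes)
no size-1 subset reaches all 10 outcomes (best union: 7/10)
size 2: inputs {1, 2} cover all 10 outcomes, and no lexicographically smaller subset of this size does

Answer: 2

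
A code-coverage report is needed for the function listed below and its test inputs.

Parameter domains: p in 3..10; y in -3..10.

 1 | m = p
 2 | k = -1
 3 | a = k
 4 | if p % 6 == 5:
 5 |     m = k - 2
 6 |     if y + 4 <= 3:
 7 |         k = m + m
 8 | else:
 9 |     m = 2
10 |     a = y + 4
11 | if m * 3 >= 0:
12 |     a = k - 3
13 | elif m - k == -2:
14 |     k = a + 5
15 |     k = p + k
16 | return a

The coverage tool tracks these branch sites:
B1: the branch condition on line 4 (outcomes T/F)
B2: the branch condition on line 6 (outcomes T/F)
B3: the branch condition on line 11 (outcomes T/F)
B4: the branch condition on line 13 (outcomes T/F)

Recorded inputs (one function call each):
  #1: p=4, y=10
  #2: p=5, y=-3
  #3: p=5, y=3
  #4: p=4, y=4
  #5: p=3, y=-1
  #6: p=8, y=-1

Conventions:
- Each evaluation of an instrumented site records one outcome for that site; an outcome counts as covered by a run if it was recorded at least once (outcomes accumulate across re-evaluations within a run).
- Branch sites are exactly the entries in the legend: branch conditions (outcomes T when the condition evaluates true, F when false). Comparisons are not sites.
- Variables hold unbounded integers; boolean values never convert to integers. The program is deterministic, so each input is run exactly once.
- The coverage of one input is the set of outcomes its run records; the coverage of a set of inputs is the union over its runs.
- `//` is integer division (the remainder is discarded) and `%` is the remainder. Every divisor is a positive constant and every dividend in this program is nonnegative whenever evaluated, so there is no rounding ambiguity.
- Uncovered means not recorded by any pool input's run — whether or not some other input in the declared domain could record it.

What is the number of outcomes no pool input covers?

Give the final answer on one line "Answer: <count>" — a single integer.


test 1 (p=4, y=10) fires B1->F, B3->T; hits B1=F, B3=T
test 2 (p=5, y=-3) fires B1->T, B2->T, B3->F, B4->F; hits B1=T, B2=T, B3=F, B4=F
test 3 (p=5, y=3) fires B1->T, B2->F, B3->F, B4->T; hits B1=T, B2=F, B3=F, B4=T
test 4 (p=4, y=4) fires B1->F, B3->T; hits B1=F, B3=T
test 5 (p=3, y=-1) fires B1->F, B3->T; hits B1=F, B3=T
test 6 (p=8, y=-1) fires B1->F, B3->T; hits B1=F, B3=T
union over the pool: B1=T, B1=F, B2=T, B2=F, B3=T, B3=F, B4=T, B4=F
uncovered (0 of 8): none
Answer: 0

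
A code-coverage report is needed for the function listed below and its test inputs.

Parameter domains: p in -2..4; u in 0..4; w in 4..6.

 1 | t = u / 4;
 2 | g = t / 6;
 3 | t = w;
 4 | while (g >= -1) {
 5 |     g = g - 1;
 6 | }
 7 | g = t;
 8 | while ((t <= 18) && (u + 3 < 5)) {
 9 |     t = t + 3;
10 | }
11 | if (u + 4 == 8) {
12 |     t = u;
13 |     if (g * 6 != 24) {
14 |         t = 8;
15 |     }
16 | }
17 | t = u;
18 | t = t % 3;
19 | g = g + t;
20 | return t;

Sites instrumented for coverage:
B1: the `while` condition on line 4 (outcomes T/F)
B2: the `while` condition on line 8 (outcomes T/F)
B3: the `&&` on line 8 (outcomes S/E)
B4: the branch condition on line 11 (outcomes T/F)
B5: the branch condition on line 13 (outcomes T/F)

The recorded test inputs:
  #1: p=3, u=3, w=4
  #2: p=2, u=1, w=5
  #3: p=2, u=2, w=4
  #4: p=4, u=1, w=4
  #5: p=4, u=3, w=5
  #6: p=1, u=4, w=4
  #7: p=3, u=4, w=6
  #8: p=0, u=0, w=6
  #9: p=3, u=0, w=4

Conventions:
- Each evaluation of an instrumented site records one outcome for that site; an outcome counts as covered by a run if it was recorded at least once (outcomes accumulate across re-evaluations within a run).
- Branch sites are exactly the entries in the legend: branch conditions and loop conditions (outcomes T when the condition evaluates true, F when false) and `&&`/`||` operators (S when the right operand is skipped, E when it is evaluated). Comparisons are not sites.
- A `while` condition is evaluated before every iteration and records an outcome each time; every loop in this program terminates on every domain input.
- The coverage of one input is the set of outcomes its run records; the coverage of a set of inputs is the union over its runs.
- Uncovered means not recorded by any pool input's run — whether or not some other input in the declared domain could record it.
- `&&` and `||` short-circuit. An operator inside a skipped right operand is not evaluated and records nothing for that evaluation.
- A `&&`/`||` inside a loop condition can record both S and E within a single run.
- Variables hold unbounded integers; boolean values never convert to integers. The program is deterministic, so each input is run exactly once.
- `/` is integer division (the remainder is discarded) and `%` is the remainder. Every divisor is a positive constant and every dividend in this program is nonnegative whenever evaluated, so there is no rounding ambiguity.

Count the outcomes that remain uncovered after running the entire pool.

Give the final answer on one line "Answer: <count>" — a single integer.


test 1 (p=3, u=3, w=4) fires B1->T, B1->T, B1->F, B3->E, B2->F, B4->F; hits B1=T, B1=F, B2=F, B3=E, B4=F
test 2 (p=2, u=1, w=5) fires B1->T, B1->T, B1->F, B3->E, B2->T, B3->E, B2->T, B3->E, B2->T, B3->E, B2->T, B3->E, B2->T, B3->S, ...; hits B1=T, B1=F, B2=T, B2=F, B3=S, B3=E, B4=F
test 3 (p=2, u=2, w=4) fires B1->T, B1->T, B1->F, B3->E, B2->F, B4->F; hits B1=T, B1=F, B2=F, B3=E, B4=F
test 4 (p=4, u=1, w=4) fires B1->T, B1->T, B1->F, B3->E, B2->T, B3->E, B2->T, B3->E, B2->T, B3->E, B2->T, B3->E, B2->T, B3->S, ...; hits B1=T, B1=F, B2=T, B2=F, B3=S, B3=E, B4=F
test 5 (p=4, u=3, w=5) fires B1->T, B1->T, B1->F, B3->E, B2->F, B4->F; hits B1=T, B1=F, B2=F, B3=E, B4=F
test 6 (p=1, u=4, w=4) fires B1->T, B1->T, B1->F, B3->E, B2->F, B4->T, B5->F; hits B1=T, B1=F, B2=F, B3=E, B4=T, B5=F
test 7 (p=3, u=4, w=6) fires B1->T, B1->T, B1->F, B3->E, B2->F, B4->T, B5->T; hits B1=T, B1=F, B2=F, B3=E, B4=T, B5=T
test 8 (p=0, u=0, w=6) fires B1->T, B1->T, B1->F, B3->E, B2->T, B3->E, B2->T, B3->E, B2->T, B3->E, B2->T, B3->E, B2->T, B3->S, ...; hits B1=T, B1=F, B2=T, B2=F, B3=S, B3=E, B4=F
test 9 (p=3, u=0, w=4) fires B1->T, B1->T, B1->F, B3->E, B2->T, B3->E, B2->T, B3->E, B2->T, B3->E, B2->T, B3->E, B2->T, B3->S, ...; hits B1=T, B1=F, B2=T, B2=F, B3=S, B3=E, B4=F
union over the pool: B1=T, B1=F, B2=T, B2=F, B3=S, B3=E, B4=T, B4=F, B5=T, B5=F
uncovered (0 of 10): none
Answer: 0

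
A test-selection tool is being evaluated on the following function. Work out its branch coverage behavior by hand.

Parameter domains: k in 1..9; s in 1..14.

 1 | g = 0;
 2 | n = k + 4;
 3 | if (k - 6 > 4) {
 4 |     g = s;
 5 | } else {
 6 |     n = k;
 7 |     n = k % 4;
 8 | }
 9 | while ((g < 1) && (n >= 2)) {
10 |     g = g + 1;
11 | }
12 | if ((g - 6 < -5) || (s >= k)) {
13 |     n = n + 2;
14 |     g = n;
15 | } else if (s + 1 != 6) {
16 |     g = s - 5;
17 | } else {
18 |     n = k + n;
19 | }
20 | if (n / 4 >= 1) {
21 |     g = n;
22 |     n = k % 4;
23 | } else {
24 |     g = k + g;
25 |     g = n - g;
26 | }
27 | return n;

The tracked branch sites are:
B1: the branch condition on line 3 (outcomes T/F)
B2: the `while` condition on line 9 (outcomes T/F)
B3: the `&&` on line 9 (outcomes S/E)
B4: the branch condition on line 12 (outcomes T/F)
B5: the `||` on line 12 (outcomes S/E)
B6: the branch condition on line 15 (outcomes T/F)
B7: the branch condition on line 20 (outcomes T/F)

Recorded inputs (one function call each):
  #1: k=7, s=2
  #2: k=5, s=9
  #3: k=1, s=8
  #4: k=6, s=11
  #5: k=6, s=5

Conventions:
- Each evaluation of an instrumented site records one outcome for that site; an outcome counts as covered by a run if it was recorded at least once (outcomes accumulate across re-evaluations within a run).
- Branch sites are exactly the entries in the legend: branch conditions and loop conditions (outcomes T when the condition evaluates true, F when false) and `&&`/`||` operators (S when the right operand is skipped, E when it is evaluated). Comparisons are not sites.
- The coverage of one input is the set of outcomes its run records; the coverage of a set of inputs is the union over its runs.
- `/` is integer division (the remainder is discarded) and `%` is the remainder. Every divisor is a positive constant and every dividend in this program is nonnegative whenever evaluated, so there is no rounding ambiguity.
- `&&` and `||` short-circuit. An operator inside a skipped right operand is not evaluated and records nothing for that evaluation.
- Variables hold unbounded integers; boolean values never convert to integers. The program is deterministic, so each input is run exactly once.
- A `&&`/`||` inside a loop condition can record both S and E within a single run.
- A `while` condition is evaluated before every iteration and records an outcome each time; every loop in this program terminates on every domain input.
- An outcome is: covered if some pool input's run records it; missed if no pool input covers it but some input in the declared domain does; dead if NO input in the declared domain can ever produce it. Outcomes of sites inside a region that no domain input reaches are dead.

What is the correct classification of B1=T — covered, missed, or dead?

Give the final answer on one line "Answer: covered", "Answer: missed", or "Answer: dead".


no pool input records B1=T
checking all 126 inputs in the declared domain: B1=T is never recorded -> dead
Answer: dead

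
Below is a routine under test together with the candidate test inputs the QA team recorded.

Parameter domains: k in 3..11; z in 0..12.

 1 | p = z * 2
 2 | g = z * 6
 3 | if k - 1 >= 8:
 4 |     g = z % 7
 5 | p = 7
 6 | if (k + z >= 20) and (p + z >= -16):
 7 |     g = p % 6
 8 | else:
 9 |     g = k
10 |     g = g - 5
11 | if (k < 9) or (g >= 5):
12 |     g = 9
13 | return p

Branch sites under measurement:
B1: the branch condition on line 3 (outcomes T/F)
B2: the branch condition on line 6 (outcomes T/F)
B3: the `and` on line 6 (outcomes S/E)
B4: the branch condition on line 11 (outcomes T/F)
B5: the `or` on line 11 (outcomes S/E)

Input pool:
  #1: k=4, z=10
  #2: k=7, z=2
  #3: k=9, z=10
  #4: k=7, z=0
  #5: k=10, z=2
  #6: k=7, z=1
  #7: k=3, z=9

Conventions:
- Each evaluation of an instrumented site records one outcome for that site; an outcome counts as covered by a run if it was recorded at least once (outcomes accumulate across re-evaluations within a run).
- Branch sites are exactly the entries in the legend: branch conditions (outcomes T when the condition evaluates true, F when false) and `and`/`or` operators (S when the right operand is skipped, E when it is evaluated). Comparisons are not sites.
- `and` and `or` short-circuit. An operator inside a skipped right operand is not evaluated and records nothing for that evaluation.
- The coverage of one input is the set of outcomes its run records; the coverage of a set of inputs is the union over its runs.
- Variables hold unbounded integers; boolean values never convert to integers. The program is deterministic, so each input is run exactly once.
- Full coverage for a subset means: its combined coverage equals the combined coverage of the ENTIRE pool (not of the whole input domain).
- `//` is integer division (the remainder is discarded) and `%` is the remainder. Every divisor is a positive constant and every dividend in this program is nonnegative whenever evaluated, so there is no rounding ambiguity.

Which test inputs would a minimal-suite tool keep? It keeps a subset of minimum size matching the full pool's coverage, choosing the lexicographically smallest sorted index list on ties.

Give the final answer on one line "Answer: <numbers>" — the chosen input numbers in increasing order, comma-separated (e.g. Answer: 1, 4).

input #1, k=4, z=10: events B1->F, B3->S, B2->F, B5->S, B4->T; outcomes B1=F, B2=F, B3=S, B4=T, B5=S
input #2, k=7, z=2: events B1->F, B3->S, B2->F, B5->S, B4->T; outcomes B1=F, B2=F, B3=S, B4=T, B5=S
input #3, k=9, z=10: events B1->T, B3->S, B2->F, B5->E, B4->F; outcomes B1=T, B2=F, B3=S, B4=F, B5=E
input #4, k=7, z=0: events B1->F, B3->S, B2->F, B5->S, B4->T; outcomes B1=F, B2=F, B3=S, B4=T, B5=S
input #5, k=10, z=2: events B1->T, B3->S, B2->F, B5->E, B4->T; outcomes B1=T, B2=F, B3=S, B4=T, B5=E
input #6, k=7, z=1: events B1->F, B3->S, B2->F, B5->S, B4->T; outcomes B1=F, B2=F, B3=S, B4=T, B5=S
input #7, k=3, z=9: events B1->F, B3->S, B2->F, B5->S, B4->T; outcomes B1=F, B2=F, B3=S, B4=T, B5=S
pool-wide coverage (8 outcomes): B1=T, B1=F, B2=F, B3=S, B4=T, B4=F, B5=S, B5=E
every size-1 subset falls short of the 8 outcomes (best: 5/8)
size 2: inputs {1, 3} cover all 8 outcomes, and no lexicographically smaller subset of this size does

Answer: 1, 3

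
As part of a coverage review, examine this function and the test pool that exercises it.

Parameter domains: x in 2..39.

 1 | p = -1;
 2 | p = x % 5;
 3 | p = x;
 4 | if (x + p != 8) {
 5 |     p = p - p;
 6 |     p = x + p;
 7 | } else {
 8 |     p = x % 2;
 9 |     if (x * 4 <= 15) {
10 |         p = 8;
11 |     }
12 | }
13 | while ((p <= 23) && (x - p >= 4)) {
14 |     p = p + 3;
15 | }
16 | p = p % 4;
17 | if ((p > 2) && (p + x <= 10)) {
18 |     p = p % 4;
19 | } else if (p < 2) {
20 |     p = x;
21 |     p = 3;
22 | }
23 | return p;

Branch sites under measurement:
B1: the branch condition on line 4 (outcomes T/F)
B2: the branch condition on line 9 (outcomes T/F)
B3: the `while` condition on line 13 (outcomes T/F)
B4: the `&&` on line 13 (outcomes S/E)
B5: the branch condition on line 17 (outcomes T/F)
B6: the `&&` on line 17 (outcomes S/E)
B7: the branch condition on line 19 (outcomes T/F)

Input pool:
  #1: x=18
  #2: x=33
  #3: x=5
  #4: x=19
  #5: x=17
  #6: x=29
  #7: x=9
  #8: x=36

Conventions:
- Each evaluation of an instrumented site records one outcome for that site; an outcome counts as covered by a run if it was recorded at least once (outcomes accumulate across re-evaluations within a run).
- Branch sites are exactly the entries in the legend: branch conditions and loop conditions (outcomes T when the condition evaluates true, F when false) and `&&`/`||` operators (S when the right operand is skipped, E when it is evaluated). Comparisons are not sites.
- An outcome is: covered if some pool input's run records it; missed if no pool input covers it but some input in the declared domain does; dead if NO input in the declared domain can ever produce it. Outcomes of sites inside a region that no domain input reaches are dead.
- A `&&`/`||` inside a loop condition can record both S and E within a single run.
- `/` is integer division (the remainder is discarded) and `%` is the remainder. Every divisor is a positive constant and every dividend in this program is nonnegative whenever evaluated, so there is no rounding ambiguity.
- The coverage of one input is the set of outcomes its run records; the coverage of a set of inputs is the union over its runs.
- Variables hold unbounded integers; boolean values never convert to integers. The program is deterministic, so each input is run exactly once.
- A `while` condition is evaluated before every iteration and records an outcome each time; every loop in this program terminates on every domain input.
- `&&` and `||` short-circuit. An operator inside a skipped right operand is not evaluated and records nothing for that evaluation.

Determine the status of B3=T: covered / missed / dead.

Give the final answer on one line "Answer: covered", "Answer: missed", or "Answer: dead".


no pool input records B3=T
but domain input (x=4) does record it -> reachable, so missed
Answer: missed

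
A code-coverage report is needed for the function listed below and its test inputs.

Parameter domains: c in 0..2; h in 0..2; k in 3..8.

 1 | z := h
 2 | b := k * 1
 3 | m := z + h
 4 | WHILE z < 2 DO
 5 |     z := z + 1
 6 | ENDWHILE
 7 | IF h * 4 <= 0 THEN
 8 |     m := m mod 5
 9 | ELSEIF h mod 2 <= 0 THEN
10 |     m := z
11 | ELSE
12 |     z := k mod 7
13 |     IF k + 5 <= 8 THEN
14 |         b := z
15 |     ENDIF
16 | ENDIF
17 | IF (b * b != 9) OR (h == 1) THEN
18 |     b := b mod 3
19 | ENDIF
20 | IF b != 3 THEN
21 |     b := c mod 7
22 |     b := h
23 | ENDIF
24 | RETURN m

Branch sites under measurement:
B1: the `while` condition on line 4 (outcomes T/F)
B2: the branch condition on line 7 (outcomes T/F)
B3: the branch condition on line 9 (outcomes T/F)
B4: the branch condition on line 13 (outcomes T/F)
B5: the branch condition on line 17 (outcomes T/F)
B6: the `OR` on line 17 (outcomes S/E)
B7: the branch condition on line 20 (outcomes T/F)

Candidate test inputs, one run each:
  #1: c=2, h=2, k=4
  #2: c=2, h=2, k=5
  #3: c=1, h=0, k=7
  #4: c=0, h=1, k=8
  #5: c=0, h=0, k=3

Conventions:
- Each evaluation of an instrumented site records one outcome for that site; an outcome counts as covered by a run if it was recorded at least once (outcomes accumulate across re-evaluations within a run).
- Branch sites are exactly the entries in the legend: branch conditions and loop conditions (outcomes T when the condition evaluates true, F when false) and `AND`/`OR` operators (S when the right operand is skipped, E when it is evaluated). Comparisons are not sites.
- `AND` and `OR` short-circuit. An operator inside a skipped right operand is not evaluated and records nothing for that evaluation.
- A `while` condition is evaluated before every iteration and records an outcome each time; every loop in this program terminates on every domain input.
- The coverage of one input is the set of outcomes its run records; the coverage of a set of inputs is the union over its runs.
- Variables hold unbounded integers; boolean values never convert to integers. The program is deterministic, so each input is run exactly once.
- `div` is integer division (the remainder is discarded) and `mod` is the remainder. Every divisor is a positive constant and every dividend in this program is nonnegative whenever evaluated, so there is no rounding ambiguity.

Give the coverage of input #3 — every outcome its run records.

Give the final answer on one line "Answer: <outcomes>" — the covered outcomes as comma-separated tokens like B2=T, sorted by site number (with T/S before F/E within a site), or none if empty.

Simulating input #3 (c=1, h=0, k=7) step by step:
  B1->T, B1->T, B1->F, B2->T, B6->S, B5->T, B7->T
distinct outcomes covered: B1=T, B1=F, B2=T, B5=T, B6=S, B7=T

Answer: B1=T, B1=F, B2=T, B5=T, B6=S, B7=T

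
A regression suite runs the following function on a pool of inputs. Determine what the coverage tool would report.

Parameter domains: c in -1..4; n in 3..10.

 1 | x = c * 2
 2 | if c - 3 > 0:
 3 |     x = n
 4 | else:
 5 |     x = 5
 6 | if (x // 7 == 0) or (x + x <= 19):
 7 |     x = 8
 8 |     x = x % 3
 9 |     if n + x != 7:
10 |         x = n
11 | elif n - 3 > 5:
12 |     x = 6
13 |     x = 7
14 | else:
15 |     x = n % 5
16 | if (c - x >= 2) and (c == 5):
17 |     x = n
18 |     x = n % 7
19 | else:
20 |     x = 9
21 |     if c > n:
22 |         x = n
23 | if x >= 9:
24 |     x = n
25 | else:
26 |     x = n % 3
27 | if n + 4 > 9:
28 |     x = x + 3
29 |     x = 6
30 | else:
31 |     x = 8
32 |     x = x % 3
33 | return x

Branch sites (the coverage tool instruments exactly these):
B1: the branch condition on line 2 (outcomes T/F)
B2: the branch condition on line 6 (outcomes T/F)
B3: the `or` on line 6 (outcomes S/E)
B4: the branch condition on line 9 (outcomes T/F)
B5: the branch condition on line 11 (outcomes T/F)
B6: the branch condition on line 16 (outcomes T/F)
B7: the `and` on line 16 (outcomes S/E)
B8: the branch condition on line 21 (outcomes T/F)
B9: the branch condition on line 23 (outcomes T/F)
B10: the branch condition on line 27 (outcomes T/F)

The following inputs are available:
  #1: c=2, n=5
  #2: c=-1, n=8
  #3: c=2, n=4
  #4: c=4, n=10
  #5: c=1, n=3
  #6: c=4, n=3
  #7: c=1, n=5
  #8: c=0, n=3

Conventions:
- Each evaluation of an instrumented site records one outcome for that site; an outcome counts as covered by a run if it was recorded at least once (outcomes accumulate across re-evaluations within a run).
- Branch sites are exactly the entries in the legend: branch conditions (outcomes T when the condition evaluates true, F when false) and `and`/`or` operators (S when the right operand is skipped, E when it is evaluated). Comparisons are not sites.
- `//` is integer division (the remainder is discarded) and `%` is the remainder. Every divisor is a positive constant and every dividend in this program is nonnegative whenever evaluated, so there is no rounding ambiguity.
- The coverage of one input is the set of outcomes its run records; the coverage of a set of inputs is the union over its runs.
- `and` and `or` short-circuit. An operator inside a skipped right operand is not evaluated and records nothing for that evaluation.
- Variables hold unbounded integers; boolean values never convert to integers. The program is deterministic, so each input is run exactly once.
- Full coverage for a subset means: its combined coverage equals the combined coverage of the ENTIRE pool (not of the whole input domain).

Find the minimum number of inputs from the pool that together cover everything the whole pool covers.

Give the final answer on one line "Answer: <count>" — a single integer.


run #1 (c=2, n=5) runs B1->F, B3->S, B2->T, B4->F, B7->S, B6->F, B8->F, B9->T, B10->F; records B1=F, B2=T, B3=S, B4=F, B6=F, B7=S, B8=F, B9=T, B10=F
run #2 (c=-1, n=8) runs B1->F, B3->S, B2->T, B4->T, B7->S, B6->F, B8->F, B9->T, B10->T; records B1=F, B2=T, B3=S, B4=T, B6=F, B7=S, B8=F, B9=T, B10=T
run #3 (c=2, n=4) runs B1->F, B3->S, B2->T, B4->T, B7->S, B6->F, B8->F, B9->T, B10->F; records B1=F, B2=T, B3=S, B4=T, B6=F, B7=S, B8=F, B9=T, B10=F
run #4 (c=4, n=10) runs B1->T, B3->E, B2->F, B5->T, B7->S, B6->F, B8->F, B9->T, B10->T; records B1=T, B2=F, B3=E, B5=T, B6=F, B7=S, B8=F, B9=T, B10=T
run #5 (c=1, n=3) runs B1->F, B3->S, B2->T, B4->T, B7->S, B6->F, B8->F, B9->T, B10->F; records B1=F, B2=T, B3=S, B4=T, B6=F, B7=S, B8=F, B9=T, B10=F
run #6 (c=4, n=3) runs B1->T, B3->S, B2->T, B4->T, B7->S, B6->F, B8->T, B9->F, B10->F; records B1=T, B2=T, B3=S, B4=T, B6=F, B7=S, B8=T, B9=F, B10=F
run #7 (c=1, n=5) runs B1->F, B3->S, B2->T, B4->F, B7->S, B6->F, B8->F, B9->T, B10->F; records B1=F, B2=T, B3=S, B4=F, B6=F, B7=S, B8=F, B9=T, B10=F
run #8 (c=0, n=3) runs B1->F, B3->S, B2->T, B4->T, B7->S, B6->F, B8->F, B9->T, B10->F; records B1=F, B2=T, B3=S, B4=T, B6=F, B7=S, B8=F, B9=T, B10=F
the full pool covers 17 outcomes: B1=T, B1=F, B2=T, B2=F, B3=S, B3=E, B4=T, B4=F, B5=T, B6=F, B7=S, B8=T, B8=F, B9=T, B9=F, B10=T, B10=F
no size-1 subset reaches all 17 outcomes (best union: 9/17)
no size-2 subset reaches all 17 outcomes (best union: 15/17)
inputs {1, 4, 6} (size 3) cover everything; no size-3 subset with a lexicographically smaller index list covers all 17
Answer: 3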